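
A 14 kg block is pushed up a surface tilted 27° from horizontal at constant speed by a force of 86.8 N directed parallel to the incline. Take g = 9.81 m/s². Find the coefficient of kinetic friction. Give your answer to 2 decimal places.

0.20

At constant speed ΣF = 0 along the incline. The applied 86.8 N acts up the slope; the weight component mg sin 27° = 62.351 N and kinetic friction μN both act down the slope.
So 86.8 = 62.351 + μ × 122.371, giving μ = (86.8 − 62.351) / 122.371 = 0.1998.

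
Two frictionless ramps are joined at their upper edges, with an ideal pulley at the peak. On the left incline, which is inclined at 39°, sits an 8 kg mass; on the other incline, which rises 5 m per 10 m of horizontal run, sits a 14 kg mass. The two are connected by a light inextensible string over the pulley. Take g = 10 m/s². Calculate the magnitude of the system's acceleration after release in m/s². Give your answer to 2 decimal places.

Resolve each weight along its own incline: the 8 kg mass has component 8 × 10 × sin 39° = 50.346 N down its slope, and the 14 kg mass has 14 × 10 × sin 26.57° = 62.610 N down its slope.
The 14 kg side's 62.610 N exceeds the other side's 50.346 N, so that mass slides down and the 8 kg mass slides up. Taking that direction as positive, Newton's second law for the whole system gives 62.610 − 50.346 = (8 + 14) a, so a = 12.264 / 22 = 0.5575 m/s².

0.56 m/s²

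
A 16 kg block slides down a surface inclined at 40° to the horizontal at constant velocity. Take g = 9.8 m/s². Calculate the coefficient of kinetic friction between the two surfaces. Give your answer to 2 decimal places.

0.84

At constant velocity the net force along the incline is zero: mg sin 40° = μ mg cos 40°.
So μ = tan 40° = 0.6428 / 0.7660 = 0.8392.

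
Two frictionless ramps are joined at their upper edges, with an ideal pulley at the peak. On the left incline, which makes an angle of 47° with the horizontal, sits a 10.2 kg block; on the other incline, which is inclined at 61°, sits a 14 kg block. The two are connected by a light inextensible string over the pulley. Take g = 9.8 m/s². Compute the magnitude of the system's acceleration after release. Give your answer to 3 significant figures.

Resolve each weight along its own incline: the 10.2 kg mass has component 10.2 × 9.8 × sin 47° = 73.106 N down its slope, and the 14 kg mass has 14 × 9.8 × sin 61° = 119.998 N down its slope.
The 14 kg side's 119.998 N exceeds the other side's 73.106 N, so that mass slides down and the 10.2 kg mass slides up. Taking that direction as positive, Newton's second law for the whole system gives 119.998 − 73.106 = (10.2 + 14) a, so a = 46.892 / 24.2 = 1.9377 m/s².

1.94 m/s²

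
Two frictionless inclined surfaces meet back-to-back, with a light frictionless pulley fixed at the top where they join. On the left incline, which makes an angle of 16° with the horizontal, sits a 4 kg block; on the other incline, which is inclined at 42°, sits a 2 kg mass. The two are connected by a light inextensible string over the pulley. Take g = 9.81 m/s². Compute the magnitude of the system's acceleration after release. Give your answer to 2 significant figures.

0.39 m/s²

Resolve each weight along its own incline: the 4 kg mass has component 4 × 9.81 × sin 16° = 10.816 N down its slope, and the 2 kg mass has 2 × 9.81 × sin 42° = 13.128 N down its slope.
The 2 kg side's 13.128 N exceeds the other side's 10.816 N, so that mass slides down and the 4 kg mass slides up. Taking that direction as positive, Newton's second law for the whole system gives 13.128 − 10.816 = (4 + 2) a, so a = 2.312 / 6 = 0.3853 m/s².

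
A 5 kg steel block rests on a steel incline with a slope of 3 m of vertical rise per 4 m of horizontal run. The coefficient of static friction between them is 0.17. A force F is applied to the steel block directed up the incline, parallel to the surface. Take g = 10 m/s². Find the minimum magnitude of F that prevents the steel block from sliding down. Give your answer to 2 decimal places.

23.20 N

The normal force is N = mg cos 36.87° = 40.000 N. With F at its minimum the steel block is on the verge of sliding down, so static friction is at its maximum μ_s N = 0.17 × 40.000 = 6.800 N and acts up the slope.
Equilibrium along the incline: F + μ_s N = mg sin 36.87°, so F = 30.000 − 6.800 = 23.200 N.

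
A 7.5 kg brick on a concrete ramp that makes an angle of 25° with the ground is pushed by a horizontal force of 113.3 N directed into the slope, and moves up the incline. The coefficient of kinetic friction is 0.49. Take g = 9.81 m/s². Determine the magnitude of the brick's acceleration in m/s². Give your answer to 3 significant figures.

The horizontal push has components F cos 25° = 113.3 × 0.9063 = 102.684 N up the incline and F sin 25° = 113.3 × 0.4226 = 47.881 N pressing into the surface.
The normal force is therefore N = mg cos 25° + F sin 25° = 66.681 + 47.881 = 114.562 N, and kinetic friction down the slope is μN = 0.49 × 114.562 = 56.135 N.
Along the incline: F cos 25° − mg sin 25° − μN = ma, so 102.684 − 31.093 − 56.135 = 7.5 a, giving a = 2.0608 m/s².

2.06 m/s²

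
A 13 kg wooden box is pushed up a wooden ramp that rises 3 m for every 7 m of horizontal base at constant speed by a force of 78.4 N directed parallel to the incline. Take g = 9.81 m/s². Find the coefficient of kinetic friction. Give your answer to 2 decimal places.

At constant speed ΣF = 0 along the incline. The applied 78.4 N acts up the slope; the weight component mg sin 23.20° = 50.237 N and kinetic friction μN both act down the slope.
So 78.4 = 50.237 + μ × 117.219, giving μ = (78.4 − 50.237) / 117.219 = 0.2403.

0.24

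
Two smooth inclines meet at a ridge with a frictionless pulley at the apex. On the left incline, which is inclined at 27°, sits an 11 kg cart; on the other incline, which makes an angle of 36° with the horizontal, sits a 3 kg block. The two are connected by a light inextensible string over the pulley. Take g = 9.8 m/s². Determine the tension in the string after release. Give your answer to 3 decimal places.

24.065 N

Resolve each weight along its own incline: the 11 kg mass has component 11 × 9.8 × sin 27° = 48.940 N down its slope, and the 3 kg mass has 3 × 9.8 × sin 36° = 17.281 N down its slope.
The 11 kg side's 48.940 N exceeds the other side's 17.281 N, so that mass slides down and the 3 kg mass slides up. Taking that direction as positive, Newton's second law for the whole system gives 48.940 − 17.281 = (11 + 3) a, so a = 31.659 / 14 = 2.2614 m/s².
For the 3 kg mass (up-slope positive): T − 17.281 = 3 × 2.2614, so T = 24.065 N.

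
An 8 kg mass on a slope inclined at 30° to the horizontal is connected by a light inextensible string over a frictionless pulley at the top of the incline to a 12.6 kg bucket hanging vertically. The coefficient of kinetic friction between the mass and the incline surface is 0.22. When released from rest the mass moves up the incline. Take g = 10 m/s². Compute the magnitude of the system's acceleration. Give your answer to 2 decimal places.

3.43 m/s²

For the mass on the incline: the weight component along the slope is m₁g sin 30° = 8 × 10 × 0.5000 = 40.000 N and the normal force is N = m₁g cos 30° = 69.282 N.
Kinetic friction opposes the mass's motion up the incline: f = μN = 0.22 × 69.282 = 15.242 N acting down the slope.
Newton's second law for the mass (up-slope positive): T − 40.000 − 15.242 = 8 a. For the hanging bucket (downward positive): 12.6 × 10 − T = 12.6 a.
Adding the two equations eliminates T: 70.758 = 20.6 a, so a = 3.4349 m/s².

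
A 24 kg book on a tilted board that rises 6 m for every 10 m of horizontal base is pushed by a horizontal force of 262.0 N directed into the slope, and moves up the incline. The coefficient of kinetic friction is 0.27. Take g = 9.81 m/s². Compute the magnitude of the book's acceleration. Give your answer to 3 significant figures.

The horizontal push has components F cos 30.96° = 262.0 × 0.8575 = 224.665 N up the incline and F sin 30.96° = 262.0 × 0.5145 = 134.799 N pressing into the surface.
The normal force is therefore N = mg cos 30.96° + F sin 30.96° = 201.890 + 134.799 = 336.689 N, and kinetic friction down the slope is μN = 0.27 × 336.689 = 90.906 N.
Along the incline: F cos 30.96° − mg sin 30.96° − μN = ma, so 224.665 − 121.134 − 90.906 = 24 a, giving a = 0.5260 m/s².

0.526 m/s²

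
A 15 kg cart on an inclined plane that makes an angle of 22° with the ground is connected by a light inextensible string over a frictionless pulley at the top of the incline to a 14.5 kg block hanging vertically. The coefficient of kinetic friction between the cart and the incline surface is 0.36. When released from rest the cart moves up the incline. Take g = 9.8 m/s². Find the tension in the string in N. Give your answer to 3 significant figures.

For the cart on the incline: the weight component along the slope is m₁g sin 22° = 15 × 9.8 × 0.3746 = 55.066 N and the normal force is N = m₁g cos 22° = 136.296 N.
Kinetic friction opposes the cart's motion up the incline: f = μN = 0.36 × 136.296 = 49.067 N acting down the slope.
Newton's second law for the cart (up-slope positive): T − 55.066 − 49.067 = 15 a. For the hanging block (downward positive): 14.5 × 9.8 − T = 14.5 a.
Adding the two equations eliminates T: 37.967 = 29.5 a, so a = 1.2870 m/s².
Then from the hanging block's equation, T = 14.5 × (9.8 − 1.2870) = 123.439 N.

123 N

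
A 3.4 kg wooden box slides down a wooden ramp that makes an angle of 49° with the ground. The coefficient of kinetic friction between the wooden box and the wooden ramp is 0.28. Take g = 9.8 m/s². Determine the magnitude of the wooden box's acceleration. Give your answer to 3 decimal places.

5.596 m/s²

Resolving the weight along the incline: the component pulling the wooden box down the slope is mg sin 49° = 3.4 × 9.8 × 0.7547 = 25.147 N, and the normal force is N = mg cos 49° = 3.4 × 9.8 × 0.6561 = 21.861 N.
Kinetic friction acts up the slope with magnitude f = μN = 0.28 × 21.861 = 6.121 N.
Net force along the incline is 25.147 − 6.121 = 19.026 N, so a = 19.026 / 3.4 = 5.5959 m/s².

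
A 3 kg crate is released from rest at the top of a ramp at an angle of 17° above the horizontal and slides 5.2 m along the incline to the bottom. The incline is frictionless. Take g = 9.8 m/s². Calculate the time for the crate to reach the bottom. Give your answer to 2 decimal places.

The weight component along the incline is mg sin 17° = 8.596 N and the normal force is N = mg cos 17° = 28.115 N.
With no friction, a = g sin 17° = 2.8652 m/s².
Starting from rest, L = ½at², so t = √(2L/a) = √(2 × 5.2 / 2.8652) = 1.9052 s.

1.91 s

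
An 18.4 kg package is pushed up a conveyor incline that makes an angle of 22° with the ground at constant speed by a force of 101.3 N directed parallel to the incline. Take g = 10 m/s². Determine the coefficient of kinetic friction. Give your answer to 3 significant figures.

0.190

At constant speed ΣF = 0 along the incline. The applied 101.3 N acts up the slope; the weight component mg sin 22° = 68.928 N and kinetic friction μN both act down the slope.
So 101.3 = 68.928 + μ × 170.602, giving μ = (101.3 − 68.928) / 170.602 = 0.1898.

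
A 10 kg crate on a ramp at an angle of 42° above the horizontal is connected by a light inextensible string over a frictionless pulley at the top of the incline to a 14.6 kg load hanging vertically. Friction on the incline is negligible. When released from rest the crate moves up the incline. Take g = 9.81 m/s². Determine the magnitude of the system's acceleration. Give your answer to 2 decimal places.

3.15 m/s²

For the crate on the incline: the weight component along the slope is m₁g sin 42° = 10 × 9.81 × 0.6691 = 65.639 N and the normal force is N = m₁g cos 42° = 72.903 N.
Newton's second law for the crate (up-slope positive): T − 65.639 = 10 a. For the hanging load (downward positive): 14.6 × 9.81 − T = 14.6 a.
Adding the two equations eliminates T: 77.587 = 24.6 a, so a = 3.1539 m/s².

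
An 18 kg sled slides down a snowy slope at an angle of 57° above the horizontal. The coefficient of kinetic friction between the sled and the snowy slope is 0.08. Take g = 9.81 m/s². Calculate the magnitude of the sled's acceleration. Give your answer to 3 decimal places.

Resolving the weight along the incline: the component pulling the sled down the slope is mg sin 57° = 18 × 9.81 × 0.8387 = 148.098 N, and the normal force is N = mg cos 57° = 18 × 9.81 × 0.5446 = 96.165 N.
Kinetic friction acts up the slope with magnitude f = μN = 0.08 × 96.165 = 7.693 N.
Net force along the incline is 148.098 − 7.693 = 140.405 N, so a = 140.405 / 18 = 7.8003 m/s².

7.800 m/s²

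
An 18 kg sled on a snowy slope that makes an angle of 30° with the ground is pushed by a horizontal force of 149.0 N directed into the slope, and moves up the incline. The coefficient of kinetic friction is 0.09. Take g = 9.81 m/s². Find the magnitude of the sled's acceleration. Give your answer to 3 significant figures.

1.13 m/s²

The horizontal push has components F cos 30° = 149.0 × 0.8660 = 129.034 N up the incline and F sin 30° = 149.0 × 0.5000 = 74.500 N pressing into the surface.
The normal force is therefore N = mg cos 30° + F sin 30° = 152.918 + 74.500 = 227.418 N, and kinetic friction down the slope is μN = 0.09 × 227.418 = 20.468 N.
Along the incline: F cos 30° − mg sin 30° − μN = ma, so 129.034 − 88.290 − 20.468 = 18 a, giving a = 1.1264 m/s².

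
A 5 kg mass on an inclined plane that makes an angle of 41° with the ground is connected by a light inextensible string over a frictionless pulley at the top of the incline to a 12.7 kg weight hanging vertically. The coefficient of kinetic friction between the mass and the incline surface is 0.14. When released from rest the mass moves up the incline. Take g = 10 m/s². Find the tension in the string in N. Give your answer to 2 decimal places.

For the mass on the incline: the weight component along the slope is m₁g sin 41° = 5 × 10 × 0.6561 = 32.805 N and the normal force is N = m₁g cos 41° = 37.735 N.
Kinetic friction opposes the mass's motion up the incline: f = μN = 0.14 × 37.735 = 5.283 N acting down the slope.
Newton's second law for the mass (up-slope positive): T − 32.805 − 5.283 = 5 a. For the hanging weight (downward positive): 12.7 × 10 − T = 12.7 a.
Adding the two equations eliminates T: 88.912 = 17.7 a, so a = 5.0233 m/s².
Then from the hanging weight's equation, T = 12.7 × (10 − 5.0233) = 63.204 N.

63.20 N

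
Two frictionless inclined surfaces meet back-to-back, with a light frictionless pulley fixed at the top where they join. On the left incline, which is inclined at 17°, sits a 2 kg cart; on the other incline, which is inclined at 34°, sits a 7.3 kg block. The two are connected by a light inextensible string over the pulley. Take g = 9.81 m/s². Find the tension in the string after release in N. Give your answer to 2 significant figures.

Resolve each weight along its own incline: the 2 kg mass has component 2 × 9.81 × sin 17° = 5.736 N down its slope, and the 7.3 kg mass has 7.3 × 9.81 × sin 34° = 40.045 N down its slope.
The 7.3 kg side's 40.045 N exceeds the other side's 5.736 N, so that mass slides down and the 2 kg mass slides up. Taking that direction as positive, Newton's second law for the whole system gives 40.045 − 5.736 = (2 + 7.3) a, so a = 34.309 / 9.3 = 3.6891 m/s².
For the 2 kg mass (up-slope positive): T − 5.736 = 2 × 3.6891, so T = 13.114 N.

13 N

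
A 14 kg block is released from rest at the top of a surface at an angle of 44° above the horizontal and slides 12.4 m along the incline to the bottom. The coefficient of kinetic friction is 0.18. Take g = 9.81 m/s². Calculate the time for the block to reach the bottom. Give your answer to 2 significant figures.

The weight component along the incline is mg sin 44° = 95.404 N and the normal force is N = mg cos 44° = 98.794 N.
Friction up the slope is f = μN = 0.18 × 98.794 = 17.783 N, so the net downslope force is 95.404 − 17.783 = 77.621 N and a = 77.621 / 14 = 5.5444 m/s².
Starting from rest, L = ½at², so t = √(2L/a) = √(2 × 12.4 / 5.5444) = 2.1149 s.

2.1 s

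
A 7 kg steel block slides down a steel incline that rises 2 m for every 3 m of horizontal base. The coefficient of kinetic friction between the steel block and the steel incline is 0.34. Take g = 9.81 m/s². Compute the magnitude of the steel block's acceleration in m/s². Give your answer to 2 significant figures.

Resolving the weight along the incline: the component pulling the steel block down the slope is mg sin 33.69° = 7 × 9.81 × 0.5547 = 38.091 N, and the normal force is N = mg cos 33.69° = 7 × 9.81 × 0.8321 = 57.140 N.
Kinetic friction acts up the slope with magnitude f = μN = 0.34 × 57.140 = 19.428 N.
Net force along the incline is 38.091 − 19.428 = 18.663 N, so a = 18.663 / 7 = 2.6661 m/s².

2.7 m/s²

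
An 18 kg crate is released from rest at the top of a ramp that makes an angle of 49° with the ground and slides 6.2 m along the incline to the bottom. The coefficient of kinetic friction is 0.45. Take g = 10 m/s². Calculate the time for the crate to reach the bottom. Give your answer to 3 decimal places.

The weight component along the incline is mg sin 49° = 135.848 N and the normal force is N = mg cos 49° = 118.091 N.
Friction up the slope is f = μN = 0.45 × 118.091 = 53.141 N, so the net downslope force is 135.848 − 53.141 = 82.707 N and a = 82.707 / 18 = 4.5948 m/s².
Starting from rest, L = ½at², so t = √(2L/a) = √(2 × 6.2 / 4.5948) = 1.6428 s.

1.643 s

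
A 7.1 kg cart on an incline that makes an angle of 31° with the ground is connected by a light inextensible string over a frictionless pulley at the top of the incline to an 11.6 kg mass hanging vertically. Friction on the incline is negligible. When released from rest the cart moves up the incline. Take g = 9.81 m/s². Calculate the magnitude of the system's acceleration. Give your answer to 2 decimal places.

For the cart on the incline: the weight component along the slope is m₁g sin 31° = 7.1 × 9.81 × 0.5150 = 35.870 N and the normal force is N = m₁g cos 31° = 59.703 N.
Newton's second law for the cart (up-slope positive): T − 35.870 = 7.1 a. For the hanging mass (downward positive): 11.6 × 9.81 − T = 11.6 a.
Adding the two equations eliminates T: 77.926 = 18.7 a, so a = 4.1672 m/s².

4.17 m/s²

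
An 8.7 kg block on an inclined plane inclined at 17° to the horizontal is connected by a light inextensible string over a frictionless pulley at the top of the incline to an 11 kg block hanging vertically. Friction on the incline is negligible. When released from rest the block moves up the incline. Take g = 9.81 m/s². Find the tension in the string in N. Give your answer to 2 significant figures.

For the block on the incline: the weight component along the slope is m₁g sin 17° = 8.7 × 9.81 × 0.2924 = 24.955 N and the normal force is N = m₁g cos 17° = 81.618 N.
Newton's second law for the block (up-slope positive): T − 24.955 = 8.7 a. For the hanging block (downward positive): 11 × 9.81 − T = 11 a.
Adding the two equations eliminates T: 82.955 = 19.7 a, so a = 4.2109 m/s².
Then from the hanging block's equation, T = 11 × (9.81 − 4.2109) = 61.590 N.

62 N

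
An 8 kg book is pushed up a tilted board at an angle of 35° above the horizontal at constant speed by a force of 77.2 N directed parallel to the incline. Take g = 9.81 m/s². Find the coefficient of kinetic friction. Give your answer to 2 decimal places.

At constant speed ΣF = 0 along the incline. The applied 77.2 N acts up the slope; the weight component mg sin 35° = 45.014 N and kinetic friction μN both act down the slope.
So 77.2 = 45.014 + μ × 64.287, giving μ = (77.2 − 45.014) / 64.287 = 0.5007.

0.50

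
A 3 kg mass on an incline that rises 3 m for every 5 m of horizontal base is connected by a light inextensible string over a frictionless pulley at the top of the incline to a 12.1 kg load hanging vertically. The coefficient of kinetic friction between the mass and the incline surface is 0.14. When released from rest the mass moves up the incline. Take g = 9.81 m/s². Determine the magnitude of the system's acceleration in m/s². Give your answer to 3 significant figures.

6.62 m/s²

For the mass on the incline: the weight component along the slope is m₁g sin 30.96° = 3 × 9.81 × 0.5145 = 15.142 N and the normal force is N = m₁g cos 30.96° = 25.236 N.
Kinetic friction opposes the mass's motion up the incline: f = μN = 0.14 × 25.236 = 3.533 N acting down the slope.
Newton's second law for the mass (up-slope positive): T − 15.142 − 3.533 = 3 a. For the hanging load (downward positive): 12.1 × 9.81 − T = 12.1 a.
Adding the two equations eliminates T: 100.026 = 15.1 a, so a = 6.6242 m/s².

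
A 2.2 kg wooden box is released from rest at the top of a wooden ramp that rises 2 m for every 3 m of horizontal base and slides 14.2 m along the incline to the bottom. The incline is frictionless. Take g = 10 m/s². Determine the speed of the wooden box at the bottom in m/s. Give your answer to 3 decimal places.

The weight component along the incline is mg sin 33.69° = 12.203 N and the normal force is N = mg cos 33.69° = 18.305 N.
With no friction, a = g sin 33.69° = 5.5470 m/s².
Starting from rest over a distance of 14.2 m, v² = 2aL = 2 × 5.5470 × 14.2 = 157.5348, so v = 12.5513 m/s.

12.551 m/s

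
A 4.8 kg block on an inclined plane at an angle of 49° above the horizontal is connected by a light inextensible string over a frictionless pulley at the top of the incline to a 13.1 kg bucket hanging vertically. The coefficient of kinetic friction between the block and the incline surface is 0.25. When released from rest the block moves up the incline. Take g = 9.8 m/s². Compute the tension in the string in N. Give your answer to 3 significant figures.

66.1 N

For the block on the incline: the weight component along the slope is m₁g sin 49° = 4.8 × 9.8 × 0.7547 = 35.501 N and the normal force is N = m₁g cos 49° = 30.861 N.
Kinetic friction opposes the block's motion up the incline: f = μN = 0.25 × 30.861 = 7.715 N acting down the slope.
Newton's second law for the block (up-slope positive): T − 35.501 − 7.715 = 4.8 a. For the hanging bucket (downward positive): 13.1 × 9.8 − T = 13.1 a.
Adding the two equations eliminates T: 85.164 = 17.9 a, so a = 4.7578 m/s².
Then from the hanging bucket's equation, T = 13.1 × (9.8 − 4.7578) = 66.053 N.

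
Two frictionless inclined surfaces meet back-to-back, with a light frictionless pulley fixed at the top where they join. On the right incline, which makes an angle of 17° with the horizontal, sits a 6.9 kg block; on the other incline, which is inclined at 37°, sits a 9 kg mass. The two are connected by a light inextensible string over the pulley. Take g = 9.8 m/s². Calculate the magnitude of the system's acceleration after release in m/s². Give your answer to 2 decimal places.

2.09 m/s²

Resolve each weight along its own incline: the 6.9 kg mass has component 6.9 × 9.8 × sin 17° = 19.770 N down its slope, and the 9 kg mass has 9 × 9.8 × sin 37° = 53.080 N down its slope.
The 9 kg side's 53.080 N exceeds the other side's 19.770 N, so that mass slides down and the 6.9 kg mass slides up. Taking that direction as positive, Newton's second law for the whole system gives 53.080 − 19.770 = (6.9 + 9) a, so a = 33.310 / 15.9 = 2.0950 m/s².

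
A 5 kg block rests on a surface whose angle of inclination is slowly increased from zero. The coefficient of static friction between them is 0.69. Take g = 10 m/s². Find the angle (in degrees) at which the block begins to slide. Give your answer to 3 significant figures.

At the threshold of sliding, static friction is at its maximum μ_s N and exactly balances the weight component along the incline: mg sin θ = μ_s mg cos θ.
Hence tan θ = μ_s = 0.69, so θ = arctan(0.69) = 34.6057°.

34.6°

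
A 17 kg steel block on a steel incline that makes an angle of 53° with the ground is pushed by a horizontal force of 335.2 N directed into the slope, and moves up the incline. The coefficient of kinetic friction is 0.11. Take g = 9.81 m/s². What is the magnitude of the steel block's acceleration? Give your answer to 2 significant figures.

The horizontal push has components F cos 53° = 335.2 × 0.6018 = 201.723 N up the incline and F sin 53° = 335.2 × 0.7986 = 267.691 N pressing into the surface.
The normal force is therefore N = mg cos 53° + F sin 53° = 100.362 + 267.691 = 368.053 N, and kinetic friction down the slope is μN = 0.11 × 368.053 = 40.486 N.
Along the incline: F cos 53° − mg sin 53° − μN = ma, so 201.723 − 133.183 − 40.486 = 17 a, giving a = 1.6502 m/s².

1.7 m/s²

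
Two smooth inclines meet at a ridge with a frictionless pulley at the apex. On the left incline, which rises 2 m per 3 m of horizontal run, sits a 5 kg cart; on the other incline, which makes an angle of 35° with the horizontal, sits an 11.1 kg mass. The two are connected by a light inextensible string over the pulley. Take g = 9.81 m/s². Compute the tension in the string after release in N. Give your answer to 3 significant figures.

Resolve each weight along its own incline: the 5 kg mass has component 5 × 9.81 × sin 33.69° = 27.208 N down its slope, and the 11.1 kg mass has 11.1 × 9.81 × sin 35° = 62.457 N down its slope.
The 11.1 kg side's 62.457 N exceeds the other side's 27.208 N, so that mass slides down and the 5 kg mass slides up. Taking that direction as positive, Newton's second law for the whole system gives 62.457 − 27.208 = (5 + 11.1) a, so a = 35.249 / 16.1 = 2.1894 m/s².
For the 5 kg mass (up-slope positive): T − 27.208 = 5 × 2.1894, so T = 38.155 N.

38.2 N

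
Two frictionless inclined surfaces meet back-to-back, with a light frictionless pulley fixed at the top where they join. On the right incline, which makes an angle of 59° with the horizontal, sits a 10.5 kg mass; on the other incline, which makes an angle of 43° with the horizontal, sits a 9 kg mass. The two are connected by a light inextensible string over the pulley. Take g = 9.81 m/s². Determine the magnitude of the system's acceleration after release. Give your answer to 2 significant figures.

1.4 m/s²

Resolve each weight along its own incline: the 10.5 kg mass has component 10.5 × 9.81 × sin 59° = 88.293 N down its slope, and the 9 kg mass has 9 × 9.81 × sin 43° = 60.214 N down its slope.
The 10.5 kg side's 88.293 N exceeds the other side's 60.214 N, so that mass slides down and the 9 kg mass slides up. Taking that direction as positive, Newton's second law for the whole system gives 88.293 − 60.214 = (10.5 + 9) a, so a = 28.079 / 19.5 = 1.4399 m/s².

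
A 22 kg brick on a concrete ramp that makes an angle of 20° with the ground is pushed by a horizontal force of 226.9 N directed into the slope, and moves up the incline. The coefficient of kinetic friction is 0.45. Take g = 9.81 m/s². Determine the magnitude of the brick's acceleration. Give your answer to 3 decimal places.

The horizontal push has components F cos 20° = 226.9 × 0.9397 = 213.218 N up the incline and F sin 20° = 226.9 × 0.3420 = 77.600 N pressing into the surface.
The normal force is therefore N = mg cos 20° + F sin 20° = 202.806 + 77.600 = 280.406 N, and kinetic friction down the slope is μN = 0.45 × 280.406 = 126.183 N.
Along the incline: F cos 20° − mg sin 20° − μN = ma, so 213.218 − 73.810 − 126.183 = 22 a, giving a = 0.6011 m/s².

0.601 m/s²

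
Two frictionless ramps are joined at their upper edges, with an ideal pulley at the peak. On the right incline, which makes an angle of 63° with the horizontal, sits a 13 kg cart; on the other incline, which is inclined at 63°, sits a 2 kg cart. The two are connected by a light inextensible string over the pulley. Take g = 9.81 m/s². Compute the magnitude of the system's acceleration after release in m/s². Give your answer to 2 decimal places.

Resolve each weight along its own incline: the 13 kg mass has component 13 × 9.81 × sin 63° = 113.630 N down its slope, and the 2 kg mass has 2 × 9.81 × sin 63° = 17.482 N down its slope.
The 13 kg side's 113.630 N exceeds the other side's 17.482 N, so that mass slides down and the 2 kg mass slides up. Taking that direction as positive, Newton's second law for the whole system gives 113.630 − 17.482 = (13 + 2) a, so a = 96.148 / 15 = 6.4099 m/s².

6.41 m/s²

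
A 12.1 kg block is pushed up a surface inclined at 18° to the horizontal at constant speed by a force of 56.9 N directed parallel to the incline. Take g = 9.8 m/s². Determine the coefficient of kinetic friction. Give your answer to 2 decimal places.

At constant speed ΣF = 0 along the incline. The applied 56.9 N acts up the slope; the weight component mg sin 18° = 36.643 N and kinetic friction μN both act down the slope.
So 56.9 = 36.643 + μ × 112.776, giving μ = (56.9 − 36.643) / 112.776 = 0.1796.

0.18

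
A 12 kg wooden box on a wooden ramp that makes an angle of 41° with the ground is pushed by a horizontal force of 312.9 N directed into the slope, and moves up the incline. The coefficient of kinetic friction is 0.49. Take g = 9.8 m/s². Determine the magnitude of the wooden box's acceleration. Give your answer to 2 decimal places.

The horizontal push has components F cos 41° = 312.9 × 0.7547 = 236.146 N up the incline and F sin 41° = 312.9 × 0.6561 = 205.294 N pressing into the surface.
The normal force is therefore N = mg cos 41° + F sin 41° = 88.753 + 205.294 = 294.047 N, and kinetic friction down the slope is μN = 0.49 × 294.047 = 144.083 N.
Along the incline: F cos 41° − mg sin 41° − μN = ma, so 236.146 − 77.157 − 144.083 = 12 a, giving a = 1.2422 m/s².

1.24 m/s²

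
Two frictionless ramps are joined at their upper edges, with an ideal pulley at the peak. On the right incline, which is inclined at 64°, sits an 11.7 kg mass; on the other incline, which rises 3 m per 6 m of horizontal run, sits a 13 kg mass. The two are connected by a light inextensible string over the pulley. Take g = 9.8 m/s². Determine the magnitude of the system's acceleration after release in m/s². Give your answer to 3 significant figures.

Resolve each weight along its own incline: the 11.7 kg mass has component 11.7 × 9.8 × sin 64° = 103.056 N down its slope, and the 13 kg mass has 13 × 9.8 × sin 26.57° = 56.975 N down its slope.
The 11.7 kg side's 103.056 N exceeds the other side's 56.975 N, so that mass slides down and the 13 kg mass slides up. Taking that direction as positive, Newton's second law for the whole system gives 103.056 − 56.975 = (11.7 + 13) a, so a = 46.081 / 24.7 = 1.8656 m/s².

1.87 m/s²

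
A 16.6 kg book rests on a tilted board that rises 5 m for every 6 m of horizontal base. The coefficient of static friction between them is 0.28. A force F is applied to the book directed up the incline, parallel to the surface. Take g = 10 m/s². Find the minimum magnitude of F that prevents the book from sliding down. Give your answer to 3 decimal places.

70.564 N

The normal force is N = mg cos 39.81° = 127.525 N. With F at its minimum the book is on the verge of sliding down, so static friction is at its maximum μ_s N = 0.28 × 127.525 = 35.707 N and acts up the slope.
Equilibrium along the incline: F + μ_s N = mg sin 39.81°, so F = 106.271 − 35.707 = 70.564 N.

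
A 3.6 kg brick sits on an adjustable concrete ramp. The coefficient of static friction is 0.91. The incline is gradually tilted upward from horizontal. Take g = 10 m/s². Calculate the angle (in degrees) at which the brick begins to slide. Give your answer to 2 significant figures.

42°

At the threshold of sliding, static friction is at its maximum μ_s N and exactly balances the weight component along the incline: mg sin θ = μ_s mg cos θ.
Hence tan θ = μ_s = 0.91, so θ = arctan(0.91) = 42.3022°.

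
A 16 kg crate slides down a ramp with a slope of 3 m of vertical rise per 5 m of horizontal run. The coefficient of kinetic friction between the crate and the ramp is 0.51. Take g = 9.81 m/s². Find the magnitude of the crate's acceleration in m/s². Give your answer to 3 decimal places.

0.757 m/s²

Resolving the weight along the incline: the component pulling the crate down the slope is mg sin 30.96° = 16 × 9.81 × 0.5145 = 80.756 N, and the normal force is N = mg cos 30.96° = 16 × 9.81 × 0.8575 = 134.593 N.
Kinetic friction acts up the slope with magnitude f = μN = 0.51 × 134.593 = 68.642 N.
Net force along the incline is 80.756 − 68.642 = 12.114 N, so a = 12.114 / 16 = 0.7571 m/s².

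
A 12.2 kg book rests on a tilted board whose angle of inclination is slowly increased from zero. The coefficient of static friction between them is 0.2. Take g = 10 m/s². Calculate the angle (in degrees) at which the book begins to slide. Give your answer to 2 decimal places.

11.31°

At the threshold of sliding, static friction is at its maximum μ_s N and exactly balances the weight component along the incline: mg sin θ = μ_s mg cos θ.
Hence tan θ = μ_s = 0.2, so θ = arctan(0.2) = 11.3099°.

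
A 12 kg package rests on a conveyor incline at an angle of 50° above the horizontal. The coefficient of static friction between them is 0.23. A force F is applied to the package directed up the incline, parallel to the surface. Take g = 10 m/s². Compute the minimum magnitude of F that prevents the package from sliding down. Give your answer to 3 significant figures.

74.2 N

The normal force is N = mg cos 50° = 77.135 N. With F at its minimum the package is on the verge of sliding down, so static friction is at its maximum μ_s N = 0.23 × 77.135 = 17.741 N and acts up the slope.
Equilibrium along the incline: F + μ_s N = mg sin 50°, so F = 91.925 − 17.741 = 74.184 N.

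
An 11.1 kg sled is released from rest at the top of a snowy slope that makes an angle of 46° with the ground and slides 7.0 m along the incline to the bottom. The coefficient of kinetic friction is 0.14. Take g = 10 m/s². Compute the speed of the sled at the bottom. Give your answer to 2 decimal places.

9.33 m/s

The weight component along the incline is mg sin 46° = 79.847 N and the normal force is N = mg cos 46° = 77.107 N.
Friction up the slope is f = μN = 0.14 × 77.107 = 10.795 N, so the net downslope force is 79.847 − 10.795 = 69.052 N and a = 69.052 / 11.1 = 6.2209 m/s².
Starting from rest over a distance of 7.0 m, v² = 2aL = 2 × 6.2209 × 7.0 = 87.0926, so v = 9.3323 m/s.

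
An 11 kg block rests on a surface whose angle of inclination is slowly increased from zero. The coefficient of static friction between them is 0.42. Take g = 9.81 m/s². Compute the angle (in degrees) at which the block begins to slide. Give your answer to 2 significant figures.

23°

At the threshold of sliding, static friction is at its maximum μ_s N and exactly balances the weight component along the incline: mg sin θ = μ_s mg cos θ.
Hence tan θ = μ_s = 0.42, so θ = arctan(0.42) = 22.7824°.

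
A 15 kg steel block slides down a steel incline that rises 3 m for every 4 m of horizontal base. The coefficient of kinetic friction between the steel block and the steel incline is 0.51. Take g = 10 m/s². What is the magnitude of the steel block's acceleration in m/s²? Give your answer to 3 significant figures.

1.92 m/s²

Resolving the weight along the incline: the component pulling the steel block down the slope is mg sin 36.87° = 15 × 10 × 0.6000 = 90.000 N, and the normal force is N = mg cos 36.87° = 15 × 10 × 0.8000 = 120.000 N.
Kinetic friction acts up the slope with magnitude f = μN = 0.51 × 120.000 = 61.200 N.
Net force along the incline is 90.000 − 61.200 = 28.800 N, so a = 28.800 / 15 = 1.9200 m/s².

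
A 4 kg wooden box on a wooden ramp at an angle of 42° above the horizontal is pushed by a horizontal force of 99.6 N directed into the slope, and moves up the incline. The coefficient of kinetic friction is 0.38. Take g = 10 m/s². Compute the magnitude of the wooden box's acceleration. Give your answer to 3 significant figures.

2.66 m/s²

The horizontal push has components F cos 42° = 99.6 × 0.7431 = 74.013 N up the incline and F sin 42° = 99.6 × 0.6691 = 66.642 N pressing into the surface.
The normal force is therefore N = mg cos 42° + F sin 42° = 29.724 + 66.642 = 96.366 N, and kinetic friction down the slope is μN = 0.38 × 96.366 = 36.619 N.
Along the incline: F cos 42° − mg sin 42° − μN = ma, so 74.013 − 26.764 − 36.619 = 4 a, giving a = 2.6575 m/s².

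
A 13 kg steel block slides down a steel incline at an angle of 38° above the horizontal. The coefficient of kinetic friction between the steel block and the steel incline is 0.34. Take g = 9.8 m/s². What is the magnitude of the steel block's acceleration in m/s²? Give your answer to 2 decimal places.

3.41 m/s²

Resolving the weight along the incline: the component pulling the steel block down the slope is mg sin 38° = 13 × 9.8 × 0.6157 = 78.440 N, and the normal force is N = mg cos 38° = 13 × 9.8 × 0.7880 = 100.391 N.
Kinetic friction acts up the slope with magnitude f = μN = 0.34 × 100.391 = 34.133 N.
Net force along the incline is 78.440 − 34.133 = 44.307 N, so a = 44.307 / 13 = 3.4082 m/s².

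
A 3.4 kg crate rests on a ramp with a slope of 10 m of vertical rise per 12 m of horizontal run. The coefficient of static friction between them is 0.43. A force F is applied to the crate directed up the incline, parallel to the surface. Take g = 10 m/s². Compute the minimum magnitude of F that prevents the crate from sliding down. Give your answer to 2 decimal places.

The normal force is N = mg cos 39.81° = 26.120 N. With F at its minimum the crate is on the verge of sliding down, so static friction is at its maximum μ_s N = 0.43 × 26.120 = 11.232 N and acts up the slope.
Equilibrium along the incline: F + μ_s N = mg sin 39.81°, so F = 21.766 − 11.232 = 10.534 N.

10.53 N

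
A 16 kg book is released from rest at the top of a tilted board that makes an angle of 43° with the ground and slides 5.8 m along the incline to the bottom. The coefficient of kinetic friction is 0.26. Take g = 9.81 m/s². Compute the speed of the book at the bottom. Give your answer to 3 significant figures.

The weight component along the incline is mg sin 43° = 107.046 N and the normal force is N = mg cos 43° = 114.793 N.
Friction up the slope is f = μN = 0.26 × 114.793 = 29.846 N, so the net downslope force is 107.046 − 29.846 = 77.200 N and a = 77.200 / 16 = 4.8250 m/s².
Starting from rest over a distance of 5.8 m, v² = 2aL = 2 × 4.8250 × 5.8 = 55.9700, so v = 7.4813 m/s.

7.48 m/s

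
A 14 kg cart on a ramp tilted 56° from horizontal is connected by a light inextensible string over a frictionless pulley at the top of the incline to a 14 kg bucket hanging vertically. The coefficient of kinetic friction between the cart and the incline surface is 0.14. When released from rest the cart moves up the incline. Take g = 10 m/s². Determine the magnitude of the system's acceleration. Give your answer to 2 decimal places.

0.46 m/s²

For the cart on the incline: the weight component along the slope is m₁g sin 56° = 14 × 10 × 0.8290 = 116.060 N and the normal force is N = m₁g cos 56° = 78.287 N.
Kinetic friction opposes the cart's motion up the incline: f = μN = 0.14 × 78.287 = 10.960 N acting down the slope.
Newton's second law for the cart (up-slope positive): T − 116.060 − 10.960 = 14 a. For the hanging bucket (downward positive): 14 × 10 − T = 14 a.
Adding the two equations eliminates T: 12.980 = 28 a, so a = 0.4636 m/s².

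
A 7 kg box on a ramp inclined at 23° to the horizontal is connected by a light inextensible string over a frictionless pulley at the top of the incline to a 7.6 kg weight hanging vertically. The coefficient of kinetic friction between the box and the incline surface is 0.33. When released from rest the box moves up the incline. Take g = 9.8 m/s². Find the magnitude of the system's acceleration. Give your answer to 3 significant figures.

For the box on the incline: the weight component along the slope is m₁g sin 23° = 7 × 9.8 × 0.3907 = 26.802 N and the normal force is N = m₁g cos 23° = 63.147 N.
Kinetic friction opposes the box's motion up the incline: f = μN = 0.33 × 63.147 = 20.839 N acting down the slope.
Newton's second law for the box (up-slope positive): T − 26.802 − 20.839 = 7 a. For the hanging weight (downward positive): 7.6 × 9.8 − T = 7.6 a.
Adding the two equations eliminates T: 26.839 = 14.6 a, so a = 1.8383 m/s².

1.84 m/s²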